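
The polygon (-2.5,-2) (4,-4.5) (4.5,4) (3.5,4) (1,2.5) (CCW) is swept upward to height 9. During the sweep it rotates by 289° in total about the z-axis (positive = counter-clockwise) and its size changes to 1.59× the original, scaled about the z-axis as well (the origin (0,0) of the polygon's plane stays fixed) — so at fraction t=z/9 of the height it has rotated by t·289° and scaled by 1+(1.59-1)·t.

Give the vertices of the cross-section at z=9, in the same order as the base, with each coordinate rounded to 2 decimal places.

t = z/height = 9/9 = 1
s = 1 + (scale-1)·z/height = 1 + (1.59-1)·9/9 = 1.590000
θ = twist·z/height = 289°·9/9 = 289.0000° = 5.044002 rad
cos θ = 0.325568, sin θ = -0.945519 (intermediates below are computed at full precision and shown rounded to 5 d.p.)
v1: (-2.5,-2) → rotate → (-2.70496,1.71266) → ×s → (-4.30088,2.72313) → (-4.30,2.72)
v2: (4,-4.5) → rotate → (-2.95256,-5.24713) → ×s → (-4.69457,-8.34294) → (-4.69,-8.34)
v3: (4.5,4) → rotate → (5.24713,-2.95256) → ×s → (8.34294,-4.69457) → (8.34,-4.69)
v4: (3.5,4) → rotate → (4.92156,-2.00704) → ×s → (7.82528,-3.19120) → (7.83,-3.19)
v5: (1,2.5) → rotate → (2.68936,-0.13160) → ×s → (4.27609,-0.20924) → (4.28,-0.21)

Cross-section at z=9: (-4.30,2.72) (-4.69,-8.34) (8.34,-4.69) (7.83,-3.19) (4.28,-0.21)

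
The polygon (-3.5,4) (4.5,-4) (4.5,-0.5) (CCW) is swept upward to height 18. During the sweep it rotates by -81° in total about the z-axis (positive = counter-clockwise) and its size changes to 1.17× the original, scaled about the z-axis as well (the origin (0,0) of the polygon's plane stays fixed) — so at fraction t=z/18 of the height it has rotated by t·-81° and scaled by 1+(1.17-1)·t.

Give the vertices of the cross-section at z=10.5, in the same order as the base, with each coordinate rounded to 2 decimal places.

Cross-section at z=10.5: (0.62,5.81) (0.13,-6.62) (2.95,-4.01)

t = z/height = 10.5/18 = 0.583333
s = 1 + (scale-1)·z/height = 1 + (1.17-1)·10.5/18 = 1.099167
θ = twist·z/height = -81°·10.5/18 = -47.2500° = -0.824668 rad
cos θ = 0.678801, sin θ = -0.734323 (intermediates below are computed at full precision and shown rounded to 5 d.p.)
v1: (-3.5,4) → rotate → (0.56149,5.28533) → ×s → (0.61717,5.80946) → (0.62,5.81)
v2: (4.5,-4) → rotate → (0.11731,-6.01965) → ×s → (0.12895,-6.61660) → (0.13,-6.62)
v3: (4.5,-0.5) → rotate → (2.68744,-3.64385) → ×s → (2.95395,-4.00520) → (2.95,-4.01)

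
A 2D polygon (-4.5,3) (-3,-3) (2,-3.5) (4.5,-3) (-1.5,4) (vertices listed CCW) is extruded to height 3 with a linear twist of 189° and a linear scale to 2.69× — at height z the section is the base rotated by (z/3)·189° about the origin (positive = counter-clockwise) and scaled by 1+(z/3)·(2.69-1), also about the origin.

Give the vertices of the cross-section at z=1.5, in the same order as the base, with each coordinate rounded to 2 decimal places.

Cross-section at z=1.5: (-4.87,-8.71) (5.95,-5.08) (6.15,4.19) (4.87,8.71) (-7.14,-3.34)

t = z/height = 1.5/3 = 0.5
s = 1 + (scale-1)·z/height = 1 + (2.69-1)·1.5/3 = 1.845000
θ = twist·z/height = 189°·1.5/3 = 94.5000° = 1.649336 rad
cos θ = -0.078459, sin θ = 0.996917 (intermediates below are computed at full precision and shown rounded to 5 d.p.)
v1: (-4.5,3) → rotate → (-2.63769,-4.72151) → ×s → (-4.86653,-8.71118) → (-4.87,-8.71)
v2: (-3,-3) → rotate → (3.22613,-2.75537) → ×s → (5.95221,-5.08367) → (5.95,-5.08)
v3: (2,-3.5) → rotate → (3.33229,2.26844) → ×s → (6.14808,4.18527) → (6.15,4.19)
v4: (4.5,-3) → rotate → (2.63769,4.72151) → ×s → (4.86653,8.71118) → (4.87,8.71)
v5: (-1.5,4) → rotate → (-3.86998,-1.80921) → ×s → (-7.14011,-3.33800) → (-7.14,-3.34)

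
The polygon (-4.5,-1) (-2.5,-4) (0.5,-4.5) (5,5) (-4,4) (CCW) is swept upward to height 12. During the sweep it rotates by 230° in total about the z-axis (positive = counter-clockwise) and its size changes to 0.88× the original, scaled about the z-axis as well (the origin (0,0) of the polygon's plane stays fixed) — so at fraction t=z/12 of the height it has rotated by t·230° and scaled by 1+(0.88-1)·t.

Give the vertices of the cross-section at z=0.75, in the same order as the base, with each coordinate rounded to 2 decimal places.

t = z/height = 0.75/12 = 0.0625
s = 1 + (scale-1)·z/height = 1 + (0.88-1)·0.75/12 = 0.992500
θ = twist·z/height = 230°·0.75/12 = 14.3750° = 0.250891 rad
cos θ = 0.968692, sin θ = 0.248267 (intermediates below are computed at full precision and shown rounded to 5 d.p.)
v1: (-4.5,-1) → rotate → (-4.11084,-2.08589) → ×s → (-4.08001,-2.07025) → (-4.08,-2.07)
v2: (-2.5,-4) → rotate → (-1.42866,-4.49543) → ×s → (-1.41795,-4.46172) → (-1.42,-4.46)
v3: (0.5,-4.5) → rotate → (1.60155,-4.23498) → ×s → (1.58954,-4.20322) → (1.59,-4.20)
v4: (5,5) → rotate → (3.60212,6.08479) → ×s → (3.57511,6.03916) → (3.58,6.04)
v5: (-4,4) → rotate → (-4.86784,2.88170) → ×s → (-4.83133,2.86008) → (-4.83,2.86)

Cross-section at z=0.75: (-4.08,-2.07) (-1.42,-4.46) (1.59,-4.20) (3.58,6.04) (-4.83,2.86)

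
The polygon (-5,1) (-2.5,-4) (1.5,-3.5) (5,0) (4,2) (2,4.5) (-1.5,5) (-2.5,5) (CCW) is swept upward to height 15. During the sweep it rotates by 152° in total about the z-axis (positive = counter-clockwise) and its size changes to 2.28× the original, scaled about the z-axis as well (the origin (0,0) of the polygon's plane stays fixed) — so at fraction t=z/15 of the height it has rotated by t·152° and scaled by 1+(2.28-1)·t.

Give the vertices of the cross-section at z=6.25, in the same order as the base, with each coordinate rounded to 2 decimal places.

Cross-section at z=6.25: (-4.81,-6.16) (3.76,-6.18) (5.83,-0.35) (3.44,6.85) (0.01,6.86) (-4.79,5.84) (-7.88,1.39) (-8.57,0.02)

t = z/height = 6.25/15 = 0.416667
s = 1 + (scale-1)·z/height = 1 + (2.28-1)·6.25/15 = 1.533333
θ = twist·z/height = 152°·6.25/15 = 63.3333° = 1.105375 rad
cos θ = 0.448799, sin θ = 0.893633 (intermediates below are computed at full precision and shown rounded to 5 d.p.)
v1: (-5,1) → rotate → (-3.13763,-4.01936) → ×s → (-4.81103,-6.16302) → (-4.81,-6.16)
v2: (-2.5,-4) → rotate → (2.45253,-4.02928) → ×s → (3.76055,-6.17823) → (3.76,-6.18)
v3: (1.5,-3.5) → rotate → (3.80091,-0.23035) → ×s → (5.82807,-0.35320) → (5.83,-0.35)
v4: (5,0) → rotate → (2.24400,4.46816) → ×s → (3.44079,6.85118) → (3.44,6.85)
v5: (4,2) → rotate → (0.00793,4.47213) → ×s → (0.01216,6.85726) → (0.01,6.86)
v6: (2,4.5) → rotate → (-3.12375,3.80686) → ×s → (-4.78975,5.83719) → (-4.79,5.84)
v7: (-1.5,5) → rotate → (-5.14136,0.90355) → ×s → (-7.88342,1.38544) → (-7.88,1.39)
v8: (-2.5,5) → rotate → (-5.59016,0.00991) → ×s → (-8.57158,0.01520) → (-8.57,0.02)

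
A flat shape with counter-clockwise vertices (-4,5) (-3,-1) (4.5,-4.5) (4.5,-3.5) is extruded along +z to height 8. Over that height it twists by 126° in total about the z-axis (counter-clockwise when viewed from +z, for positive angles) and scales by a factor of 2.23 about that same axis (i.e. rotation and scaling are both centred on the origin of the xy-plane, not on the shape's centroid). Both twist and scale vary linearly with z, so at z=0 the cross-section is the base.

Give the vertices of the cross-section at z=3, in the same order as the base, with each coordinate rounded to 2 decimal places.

Cross-section at z=3: (-9.33,0.67) (-1.90,-4.21) (9.29,0.37) (8.22,1.36)

t = z/height = 3/8 = 0.375
s = 1 + (scale-1)·z/height = 1 + (2.23-1)·3/8 = 1.461250
θ = twist·z/height = 126°·3/8 = 47.2500° = 0.824668 rad
cos θ = 0.678801, sin θ = 0.734323 (intermediates below are computed at full precision and shown rounded to 5 d.p.)
v1: (-4,5) → rotate → (-6.38682,0.45671) → ×s → (-9.33273,0.66737) → (-9.33,0.67)
v2: (-3,-1) → rotate → (-1.30208,-2.88177) → ×s → (-1.90266,-4.21098) → (-1.90,-4.21)
v3: (4.5,-4.5) → rotate → (6.35905,0.24985) → ×s → (9.29217,0.36509) → (9.29,0.37)
v4: (4.5,-3.5) → rotate → (5.62473,0.92865) → ×s → (8.21914,1.35699) → (8.22,1.36)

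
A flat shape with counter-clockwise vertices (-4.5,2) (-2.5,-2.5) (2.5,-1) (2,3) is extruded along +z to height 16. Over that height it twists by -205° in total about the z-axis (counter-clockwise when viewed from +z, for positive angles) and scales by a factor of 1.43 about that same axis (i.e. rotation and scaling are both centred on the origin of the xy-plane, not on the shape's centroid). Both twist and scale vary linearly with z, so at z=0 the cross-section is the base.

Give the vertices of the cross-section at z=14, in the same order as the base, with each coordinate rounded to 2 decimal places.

Cross-section at z=14: (6.22,-2.68) (3.40,3.48) (-3.46,1.34) (-2.71,-4.16)

t = z/height = 14/16 = 0.875
s = 1 + (scale-1)·z/height = 1 + (1.43-1)·14/16 = 1.376250
θ = twist·z/height = -205°·14/16 = -179.3750° = -3.130684 rad
cos θ = -0.999941, sin θ = -0.010908 (intermediates below are computed at full precision and shown rounded to 5 d.p.)
v1: (-4.5,2) → rotate → (4.52155,-1.95079) → ×s → (6.22278,-2.68478) → (6.22,-2.68)
v2: (-2.5,-2.5) → rotate → (2.47258,2.52712) → ×s → (3.40289,3.47795) → (3.40,3.48)
v3: (2.5,-1) → rotate → (-2.51076,0.97267) → ×s → (-3.45543,1.33864) → (-3.46,1.34)
v4: (2,3) → rotate → (-1.96716,-3.02164) → ×s → (-2.70730,-4.15853) → (-2.71,-4.16)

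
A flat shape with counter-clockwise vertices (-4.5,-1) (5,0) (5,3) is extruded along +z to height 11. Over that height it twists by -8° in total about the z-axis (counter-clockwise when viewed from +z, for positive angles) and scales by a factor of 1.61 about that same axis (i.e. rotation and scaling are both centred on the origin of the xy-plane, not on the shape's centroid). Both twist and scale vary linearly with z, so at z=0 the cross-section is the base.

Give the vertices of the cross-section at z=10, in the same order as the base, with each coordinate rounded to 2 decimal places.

Cross-section at z=10: (-7.14,-0.66) (7.71,-0.98) (8.30,3.64)

t = z/height = 10/11 = 0.909091
s = 1 + (scale-1)·z/height = 1 + (1.61-1)·10/11 = 1.554545
θ = twist·z/height = -8°·10/11 = -7.2727° = -0.126933 rad
cos θ = 0.991955, sin θ = -0.126592 (intermediates below are computed at full precision and shown rounded to 5 d.p.)
v1: (-4.5,-1) → rotate → (-4.59039,-0.42229) → ×s → (-7.13597,-0.65647) → (-7.14,-0.66)
v2: (5,0) → rotate → (4.95977,-0.63296) → ×s → (7.71019,-0.98397) → (7.71,-0.98)
v3: (5,3) → rotate → (5.33955,2.34290) → ×s → (8.30058,3.64215) → (8.30,3.64)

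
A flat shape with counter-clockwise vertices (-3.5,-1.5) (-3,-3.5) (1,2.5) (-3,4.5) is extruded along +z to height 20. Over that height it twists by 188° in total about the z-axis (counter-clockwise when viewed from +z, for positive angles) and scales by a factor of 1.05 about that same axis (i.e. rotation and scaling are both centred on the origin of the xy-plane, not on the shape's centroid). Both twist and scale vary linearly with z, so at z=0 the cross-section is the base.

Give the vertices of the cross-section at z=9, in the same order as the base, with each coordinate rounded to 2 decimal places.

t = z/height = 9/20 = 0.45
s = 1 + (scale-1)·z/height = 1 + (1.05-1)·9/20 = 1.022500
θ = twist·z/height = 188°·9/20 = 84.6000° = 1.476549 rad
cos θ = 0.094108, sin θ = 0.995562 (intermediates below are computed at full precision and shown rounded to 5 d.p.)
v1: (-3.5,-1.5) → rotate → (1.16396,-3.62563) → ×s → (1.19015,-3.70721) → (1.19,-3.71)
v2: (-3,-3.5) → rotate → (3.20214,-3.31606) → ×s → (3.27419,-3.39068) → (3.27,-3.39)
v3: (1,2.5) → rotate → (-2.39480,1.23083) → ×s → (-2.44868,1.25853) → (-2.45,1.26)
v4: (-3,4.5) → rotate → (-4.76235,-2.56320) → ×s → (-4.86951,-2.62087) → (-4.87,-2.62)

Cross-section at z=9: (1.19,-3.71) (3.27,-3.39) (-2.45,1.26) (-4.87,-2.62)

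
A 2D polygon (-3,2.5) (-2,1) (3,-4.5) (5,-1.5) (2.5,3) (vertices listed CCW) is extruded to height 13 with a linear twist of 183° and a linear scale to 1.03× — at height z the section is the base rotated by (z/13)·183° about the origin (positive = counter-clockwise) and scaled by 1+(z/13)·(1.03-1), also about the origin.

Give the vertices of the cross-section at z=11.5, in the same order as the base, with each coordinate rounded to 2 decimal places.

t = z/height = 11.5/13 = 0.884615
s = 1 + (scale-1)·z/height = 1 + (1.03-1)·11.5/13 = 1.026538
θ = twist·z/height = 183°·11.5/13 = 161.8846° = 2.825420 rad
cos θ = -0.950432, sin θ = 0.310932 (intermediates below are computed at full precision and shown rounded to 5 d.p.)
v1: (-3,2.5) → rotate → (2.07397,-3.30888) → ×s → (2.12901,-3.39669) → (2.13,-3.40)
v2: (-2,1) → rotate → (1.58993,-1.57230) → ×s → (1.63213,-1.61402) → (1.63,-1.61)
v3: (3,-4.5) → rotate → (-1.45210,5.20974) → ×s → (-1.49064,5.34800) → (-1.49,5.35)
v4: (5,-1.5) → rotate → (-4.28576,2.98031) → ×s → (-4.39950,3.05940) → (-4.40,3.06)
v5: (2.5,3) → rotate → (-3.30888,-2.07397) → ×s → (-3.39669,-2.12901) → (-3.40,-2.13)

Cross-section at z=11.5: (2.13,-3.40) (1.63,-1.61) (-1.49,5.35) (-4.40,3.06) (-3.40,-2.13)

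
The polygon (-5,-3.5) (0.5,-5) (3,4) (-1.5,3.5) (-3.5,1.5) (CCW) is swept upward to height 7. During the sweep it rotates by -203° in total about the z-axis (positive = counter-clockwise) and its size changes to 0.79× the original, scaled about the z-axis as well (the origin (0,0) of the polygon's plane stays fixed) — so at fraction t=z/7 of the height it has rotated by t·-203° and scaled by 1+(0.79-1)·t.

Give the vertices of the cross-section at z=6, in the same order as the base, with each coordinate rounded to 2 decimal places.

t = z/height = 6/7 = 0.857143
s = 1 + (scale-1)·z/height = 1 + (0.79-1)·6/7 = 0.820000
θ = twist·z/height = -203°·6/7 = -174.0000° = -3.036873 rad
cos θ = -0.994522, sin θ = -0.104528 (intermediates below are computed at full precision and shown rounded to 5 d.p.)
v1: (-5,-3.5) → rotate → (4.60676,4.00347) → ×s → (3.77754,3.28284) → (3.78,3.28)
v2: (0.5,-5) → rotate → (-1.01990,4.92035) → ×s → (-0.83632,4.03468) → (-0.84,4.03)
v3: (3,4) → rotate → (-2.56545,-4.29167) → ×s → (-2.10367,-3.51917) → (-2.10,-3.52)
v4: (-1.5,3.5) → rotate → (1.85763,-3.32403) → ×s → (1.52326,-2.72571) → (1.52,-2.73)
v5: (-3.5,1.5) → rotate → (3.63762,-1.12593) → ×s → (2.98285,-0.92327) → (2.98,-0.92)

Cross-section at z=6: (3.78,3.28) (-0.84,4.03) (-2.10,-3.52) (1.52,-2.73) (2.98,-0.92)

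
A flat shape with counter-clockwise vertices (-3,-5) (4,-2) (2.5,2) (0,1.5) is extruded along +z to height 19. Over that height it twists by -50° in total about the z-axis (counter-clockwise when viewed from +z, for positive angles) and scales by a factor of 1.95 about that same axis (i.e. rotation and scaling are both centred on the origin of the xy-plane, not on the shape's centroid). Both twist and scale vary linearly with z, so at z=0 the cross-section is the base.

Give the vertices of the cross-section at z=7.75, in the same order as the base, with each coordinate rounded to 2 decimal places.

Cross-section at z=7.75: (-6.32,-5.05) (4.24,-4.54) (4.22,1.39) (0.73,1.95)

t = z/height = 7.75/19 = 0.407895
s = 1 + (scale-1)·z/height = 1 + (1.95-1)·7.75/19 = 1.387500
θ = twist·z/height = -50°·7.75/19 = -20.3947° = -0.355955 rad
cos θ = 0.937314, sin θ = -0.348486 (intermediates below are computed at full precision and shown rounded to 5 d.p.)
v1: (-3,-5) → rotate → (-4.55437,-3.64111) → ×s → (-6.31919,-5.05204) → (-6.32,-5.05)
v2: (4,-2) → rotate → (3.05228,-3.26857) → ×s → (4.23504,-4.53514) → (4.24,-4.54)
v3: (2.5,2) → rotate → (3.04026,1.00341) → ×s → (4.21836,1.39224) → (4.22,1.39)
v4: (0,1.5) → rotate → (0.52273,1.40597) → ×s → (0.72529,1.95078) → (0.73,1.95)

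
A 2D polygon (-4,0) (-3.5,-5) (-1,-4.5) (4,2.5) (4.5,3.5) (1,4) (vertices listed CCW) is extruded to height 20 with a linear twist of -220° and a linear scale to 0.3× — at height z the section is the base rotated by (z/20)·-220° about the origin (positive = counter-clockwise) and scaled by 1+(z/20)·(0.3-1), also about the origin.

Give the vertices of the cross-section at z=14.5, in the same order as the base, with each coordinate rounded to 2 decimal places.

t = z/height = 14.5/20 = 0.725
s = 1 + (scale-1)·z/height = 1 + (0.3-1)·14.5/20 = 0.492500
θ = twist·z/height = -220°·14.5/20 = -159.5000° = -2.783800 rad
cos θ = -0.936672, sin θ = -0.350207 (intermediates below are computed at full precision and shown rounded to 5 d.p.)
v1: (-4,0) → rotate → (3.74669,1.40083) → ×s → (1.84524,0.68991) → (1.85,0.69)
v2: (-3.5,-5) → rotate → (1.52732,5.90909) → ×s → (0.75220,2.91023) → (0.75,2.91)
v3: (-1,-4.5) → rotate → (-0.63926,4.56523) → ×s → (-0.31484,2.24838) → (-0.31,2.25)
v4: (4,2.5) → rotate → (-2.87117,-3.74251) → ×s → (-1.41405,-1.84319) → (-1.41,-1.84)
v5: (4.5,3.5) → rotate → (-2.98930,-4.85429) → ×s → (-1.47223,-2.39074) → (-1.47,-2.39)
v6: (1,4) → rotate → (0.46416,-4.09690) → ×s → (0.22860,-2.01772) → (0.23,-2.02)

Cross-section at z=14.5: (1.85,0.69) (0.75,2.91) (-0.31,2.25) (-1.41,-1.84) (-1.47,-2.39) (0.23,-2.02)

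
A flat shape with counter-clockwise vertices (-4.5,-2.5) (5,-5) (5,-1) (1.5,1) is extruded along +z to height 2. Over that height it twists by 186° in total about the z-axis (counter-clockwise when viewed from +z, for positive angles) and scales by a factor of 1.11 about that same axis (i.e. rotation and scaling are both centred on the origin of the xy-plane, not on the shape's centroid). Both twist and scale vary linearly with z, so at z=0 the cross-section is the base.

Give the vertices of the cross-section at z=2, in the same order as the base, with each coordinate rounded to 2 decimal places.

t = z/height = 2/2 = 1
s = 1 + (scale-1)·z/height = 1 + (1.11-1)·2/2 = 1.110000
θ = twist·z/height = 186°·2/2 = 186.0000° = 3.246312 rad
cos θ = -0.994522, sin θ = -0.104528 (intermediates below are computed at full precision and shown rounded to 5 d.p.)
v1: (-4.5,-2.5) → rotate → (4.21403,2.95668) → ×s → (4.67757,3.28192) → (4.68,3.28)
v2: (5,-5) → rotate → (-5.49525,4.44997) → ×s → (-6.09973,4.93946) → (-6.10,4.94)
v3: (5,-1) → rotate → (-5.07714,0.47188) → ×s → (-5.63562,0.52379) → (-5.64,0.52)
v4: (1.5,1) → rotate → (-1.38725,-1.15131) → ×s → (-1.53985,-1.27796) → (-1.54,-1.28)

Cross-section at z=2: (4.68,3.28) (-6.10,4.94) (-5.64,0.52) (-1.54,-1.28)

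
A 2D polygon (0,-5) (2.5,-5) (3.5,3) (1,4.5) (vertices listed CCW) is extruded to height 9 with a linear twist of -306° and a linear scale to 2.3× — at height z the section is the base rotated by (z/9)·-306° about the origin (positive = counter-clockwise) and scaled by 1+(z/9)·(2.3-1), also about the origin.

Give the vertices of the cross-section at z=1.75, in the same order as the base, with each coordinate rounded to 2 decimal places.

Cross-section at z=1.75: (-5.40,-3.18) (-3.81,-5.88) (5.46,-1.87) (5.49,1.78)

t = z/height = 1.75/9 = 0.194444
s = 1 + (scale-1)·z/height = 1 + (2.3-1)·1.75/9 = 1.252778
θ = twist·z/height = -306°·1.75/9 = -59.5000° = -1.038471 rad
cos θ = 0.507538, sin θ = -0.861629 (intermediates below are computed at full precision and shown rounded to 5 d.p.)
v1: (0,-5) → rotate → (-4.30815,-2.53769) → ×s → (-5.39715,-3.17916) → (-5.40,-3.18)
v2: (2.5,-5) → rotate → (-3.03930,-4.69176) → ×s → (-3.80757,-5.87774) → (-3.81,-5.88)
v3: (3.5,3) → rotate → (4.36127,-1.49309) → ×s → (5.46370,-1.87051) → (5.46,-1.87)
v4: (1,4.5) → rotate → (4.38487,1.42229) → ×s → (5.49327,1.78182) → (5.49,1.78)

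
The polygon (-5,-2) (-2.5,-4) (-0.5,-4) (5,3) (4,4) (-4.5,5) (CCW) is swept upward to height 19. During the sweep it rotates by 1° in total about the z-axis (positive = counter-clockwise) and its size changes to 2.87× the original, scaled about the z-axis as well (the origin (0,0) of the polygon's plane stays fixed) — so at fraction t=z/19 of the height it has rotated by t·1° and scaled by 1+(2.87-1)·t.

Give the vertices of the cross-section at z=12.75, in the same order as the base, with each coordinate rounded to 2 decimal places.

Cross-section at z=12.75: (-11.22,-4.64) (-5.53,-9.08) (-1.02,-9.03) (11.19,6.90) (8.91,9.12) (-10.28,11.15)

t = z/height = 12.75/19 = 0.671053
s = 1 + (scale-1)·z/height = 1 + (2.87-1)·12.75/19 = 2.254868
θ = twist·z/height = 1°·12.75/19 = 0.6711° = 0.011712 rad
cos θ = 0.999931, sin θ = 0.011712 (intermediates below are computed at full precision and shown rounded to 5 d.p.)
v1: (-5,-2) → rotate → (-4.97623,-2.05842) → ×s → (-11.22075,-4.64147) → (-11.22,-4.64)
v2: (-2.5,-4) → rotate → (-2.45298,-4.02901) → ×s → (-5.53115,-9.08488) → (-5.53,-9.08)
v3: (-0.5,-4) → rotate → (-0.45312,-4.00558) → ×s → (-1.02172,-9.03206) → (-1.02,-9.03)
v4: (5,3) → rotate → (4.96452,3.05835) → ×s → (11.19434,6.89618) → (11.19,6.90)
v5: (4,4) → rotate → (3.95288,4.04657) → ×s → (8.91322,9.12449) → (8.91,9.12)
v6: (-4.5,5) → rotate → (-4.55825,4.94695) → ×s → (-10.27825,11.15473) → (-10.28,11.15)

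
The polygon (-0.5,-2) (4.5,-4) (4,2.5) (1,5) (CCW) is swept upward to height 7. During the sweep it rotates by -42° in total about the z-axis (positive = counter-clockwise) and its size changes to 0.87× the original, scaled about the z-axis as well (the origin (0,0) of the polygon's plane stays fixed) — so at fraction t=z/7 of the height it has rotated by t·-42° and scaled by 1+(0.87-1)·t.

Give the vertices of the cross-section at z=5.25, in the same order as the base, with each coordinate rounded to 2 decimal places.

Cross-section at z=5.25: (-1.33,-1.30) (1.58,-5.20) (4.26,0.04) (3.13,3.38)

t = z/height = 5.25/7 = 0.75
s = 1 + (scale-1)·z/height = 1 + (0.87-1)·5.25/7 = 0.902500
θ = twist·z/height = -42°·5.25/7 = -31.5000° = -0.549779 rad
cos θ = 0.852640, sin θ = -0.522499 (intermediates below are computed at full precision and shown rounded to 5 d.p.)
v1: (-0.5,-2) → rotate → (-1.47132,-1.44403) → ×s → (-1.32786,-1.30324) → (-1.33,-1.30)
v2: (4.5,-4) → rotate → (1.74689,-5.76180) → ×s → (1.57657,-5.20003) → (1.58,-5.20)
v3: (4,2.5) → rotate → (4.71681,0.04161) → ×s → (4.25692,0.03755) → (4.26,0.04)
v4: (1,5) → rotate → (3.46513,3.74070) → ×s → (3.12728,3.37598) → (3.13,3.38)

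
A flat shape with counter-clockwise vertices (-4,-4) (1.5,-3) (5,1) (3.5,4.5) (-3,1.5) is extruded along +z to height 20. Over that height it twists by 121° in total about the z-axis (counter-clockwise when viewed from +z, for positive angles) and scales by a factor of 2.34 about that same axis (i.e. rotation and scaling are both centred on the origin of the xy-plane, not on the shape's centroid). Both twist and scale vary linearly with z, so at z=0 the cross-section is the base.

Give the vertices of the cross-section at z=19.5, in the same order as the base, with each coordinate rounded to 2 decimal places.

Cross-section at z=19.5: (12.48,-3.82) (4.49,6.30) (-7.45,9.10) (-12.95,2.26) (0.19,-7.73)

t = z/height = 19.5/20 = 0.975
s = 1 + (scale-1)·z/height = 1 + (2.34-1)·19.5/20 = 2.306500
θ = twist·z/height = 121°·19.5/20 = 117.9750° = 2.059052 rad
cos θ = -0.469086, sin θ = 0.883152 (intermediates below are computed at full precision and shown rounded to 5 d.p.)
v1: (-4,-4) → rotate → (5.40895,-1.65626) → ×s → (12.47575,-3.82017) → (12.48,-3.82)
v2: (1.5,-3) → rotate → (1.94583,2.73199) → ×s → (4.48805,6.30133) → (4.49,6.30)
v3: (5,1) → rotate → (-3.22858,3.94668) → ×s → (-7.44673,9.10301) → (-7.45,9.10)
v4: (3.5,4.5) → rotate → (-5.61599,0.98015) → ×s → (-12.95328,2.26070) → (-12.95,2.26)
v5: (-3,1.5) → rotate → (0.08253,-3.35309) → ×s → (0.19036,-7.73389) → (0.19,-7.73)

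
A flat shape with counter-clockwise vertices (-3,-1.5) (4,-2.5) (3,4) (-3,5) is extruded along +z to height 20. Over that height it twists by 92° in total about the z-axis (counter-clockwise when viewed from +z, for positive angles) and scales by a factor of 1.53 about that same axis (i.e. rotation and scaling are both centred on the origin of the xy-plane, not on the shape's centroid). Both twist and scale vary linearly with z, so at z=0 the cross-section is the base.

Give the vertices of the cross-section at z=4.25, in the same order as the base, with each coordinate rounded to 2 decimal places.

Cross-section at z=4.25: (-2.59,-2.69) (5.12,-1.13) (1.66,5.31) (-5.01,4.13)

t = z/height = 4.25/20 = 0.2125
s = 1 + (scale-1)·z/height = 1 + (1.53-1)·4.25/20 = 1.112625
θ = twist·z/height = 92°·4.25/20 = 19.5500° = 0.341212 rad
cos θ = 0.942350, sin θ = 0.334629 (intermediates below are computed at full precision and shown rounded to 5 d.p.)
v1: (-3,-1.5) → rotate → (-2.32511,-2.41741) → ×s → (-2.58697,-2.68967) → (-2.59,-2.69)
v2: (4,-2.5) → rotate → (4.60597,-1.01736) → ×s → (5.12472,-1.13194) → (5.12,-1.13)
v3: (3,4) → rotate → (1.48853,4.77329) → ×s → (1.65618,5.31088) → (1.66,5.31)
v4: (-3,5) → rotate → (-4.50020,3.70786) → ×s → (-5.00703,4.12546) → (-5.01,4.13)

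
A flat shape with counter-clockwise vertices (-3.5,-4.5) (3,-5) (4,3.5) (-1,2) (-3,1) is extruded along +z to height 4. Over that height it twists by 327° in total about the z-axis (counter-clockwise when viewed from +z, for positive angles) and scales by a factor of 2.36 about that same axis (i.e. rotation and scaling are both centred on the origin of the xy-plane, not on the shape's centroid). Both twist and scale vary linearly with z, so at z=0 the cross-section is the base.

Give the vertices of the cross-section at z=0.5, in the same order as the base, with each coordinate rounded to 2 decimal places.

Cross-section at z=0.5: (0.35,-6.66) (6.48,-2.13) (0.86,6.16) (-2.42,1.00) (-3.42,-1.41)

t = z/height = 0.5/4 = 0.125
s = 1 + (scale-1)·z/height = 1 + (2.36-1)·0.5/4 = 1.170000
θ = twist·z/height = 327°·0.5/4 = 40.8750° = 0.713403 rad
cos θ = 0.756139, sin θ = 0.654411 (intermediates below are computed at full precision and shown rounded to 5 d.p.)
v1: (-3.5,-4.5) → rotate → (0.29836,-5.69306) → ×s → (0.34908,-6.66089) → (0.35,-6.66)
v2: (3,-5) → rotate → (5.54047,-1.81746) → ×s → (6.48235,-2.12643) → (6.48,-2.13)
v3: (4,3.5) → rotate → (0.73412,5.26413) → ×s → (0.85892,6.15903) → (0.86,6.16)
v4: (-1,2) → rotate → (-2.06496,0.85787) → ×s → (-2.41600,1.00370) → (-2.42,1.00)
v5: (-3,1) → rotate → (-2.92283,-1.20709) → ×s → (-3.41971,-1.41230) → (-3.42,-1.41)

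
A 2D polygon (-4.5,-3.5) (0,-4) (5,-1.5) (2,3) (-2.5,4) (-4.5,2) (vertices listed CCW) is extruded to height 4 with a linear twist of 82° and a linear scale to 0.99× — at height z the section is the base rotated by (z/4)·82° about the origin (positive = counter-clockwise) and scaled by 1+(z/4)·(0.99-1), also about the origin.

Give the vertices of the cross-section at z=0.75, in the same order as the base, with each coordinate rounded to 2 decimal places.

t = z/height = 0.75/4 = 0.1875
s = 1 + (scale-1)·z/height = 1 + (0.99-1)·0.75/4 = 0.998125
θ = twist·z/height = 82°·0.75/4 = 15.3750° = 0.268344 rad
cos θ = 0.964211, sin θ = 0.265135 (intermediates below are computed at full precision and shown rounded to 5 d.p.)
v1: (-4.5,-3.5) → rotate → (-3.41098,-4.56785) → ×s → (-3.40458,-4.55928) → (-3.40,-4.56)
v2: (0,-4) → rotate → (1.06054,-3.85684) → ×s → (1.05855,-3.84961) → (1.06,-3.85)
v3: (5,-1.5) → rotate → (5.21876,-0.12064) → ×s → (5.20897,-0.12041) → (5.21,-0.12)
v4: (2,3) → rotate → (1.13302,3.42290) → ×s → (1.13089,3.41649) → (1.13,3.42)
v5: (-2.5,4) → rotate → (-3.47107,3.19401) → ×s → (-3.46456,3.18802) → (-3.46,3.19)
v6: (-4.5,2) → rotate → (-4.86922,0.73531) → ×s → (-4.86009,0.73393) → (-4.86,0.73)

Cross-section at z=0.75: (-3.40,-4.56) (1.06,-3.85) (5.21,-0.12) (1.13,3.42) (-3.46,3.19) (-4.86,0.73)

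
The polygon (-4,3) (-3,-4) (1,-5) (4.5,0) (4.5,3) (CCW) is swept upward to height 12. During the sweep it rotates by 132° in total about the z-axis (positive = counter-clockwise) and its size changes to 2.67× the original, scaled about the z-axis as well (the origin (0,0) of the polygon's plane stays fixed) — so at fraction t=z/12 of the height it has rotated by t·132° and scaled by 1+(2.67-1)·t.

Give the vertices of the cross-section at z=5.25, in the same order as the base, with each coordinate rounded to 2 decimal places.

t = z/height = 5.25/12 = 0.4375
s = 1 + (scale-1)·z/height = 1 + (2.67-1)·5.25/12 = 1.730625
θ = twist·z/height = 132°·5.25/12 = 57.7500° = 1.007928 rad
cos θ = 0.533615, sin θ = 0.845728 (intermediates below are computed at full precision and shown rounded to 5 d.p.)
v1: (-4,3) → rotate → (-4.67164,-1.78207) → ×s → (-8.08486,-3.08409) → (-8.08,-3.08)
v2: (-3,-4) → rotate → (1.78207,-4.67164) → ×s → (3.08409,-8.08486) → (3.08,-8.08)
v3: (1,-5) → rotate → (4.76225,-1.82234) → ×s → (8.24168,-3.15380) → (8.24,-3.15)
v4: (4.5,0) → rotate → (2.40127,3.80578) → ×s → (4.15569,6.58637) → (4.16,6.59)
v5: (4.5,3) → rotate → (-0.13592,5.40662) → ×s → (-0.23522,9.35683) → (-0.24,9.36)

Cross-section at z=5.25: (-8.08,-3.08) (3.08,-8.08) (8.24,-3.15) (4.16,6.59) (-0.24,9.36)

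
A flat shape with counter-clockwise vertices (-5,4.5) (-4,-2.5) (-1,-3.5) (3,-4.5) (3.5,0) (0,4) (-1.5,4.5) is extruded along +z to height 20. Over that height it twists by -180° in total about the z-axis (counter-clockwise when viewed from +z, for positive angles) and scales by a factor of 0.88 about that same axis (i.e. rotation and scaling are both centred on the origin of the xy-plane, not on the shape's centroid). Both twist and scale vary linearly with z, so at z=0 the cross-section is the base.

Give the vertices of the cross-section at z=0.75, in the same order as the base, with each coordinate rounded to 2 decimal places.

t = z/height = 0.75/20 = 0.0375
s = 1 + (scale-1)·z/height = 1 + (0.88-1)·0.75/20 = 0.995500
θ = twist·z/height = -180°·0.75/20 = -6.7500° = -0.117810 rad
cos θ = 0.993068, sin θ = -0.117537 (intermediates below are computed at full precision and shown rounded to 5 d.p.)
v1: (-5,4.5) → rotate → (-4.43642,5.05650) → ×s → (-4.41646,5.03374) → (-4.42,5.03)
v2: (-4,-2.5) → rotate → (-4.26612,-2.01252) → ×s → (-4.24692,-2.00347) → (-4.25,-2.00)
v3: (-1,-3.5) → rotate → (-1.40445,-3.35820) → ×s → (-1.39813,-3.34309) → (-1.40,-3.34)
v4: (3,-4.5) → rotate → (2.45029,-4.82142) → ×s → (2.43926,-4.79972) → (2.44,-4.80)
v5: (3.5,0) → rotate → (3.47574,-0.41138) → ×s → (3.46010,-0.40953) → (3.46,-0.41)
v6: (0,4) → rotate → (0.47015,3.97227) → ×s → (0.46803,3.95440) → (0.47,3.95)
v7: (-1.5,4.5) → rotate → (-0.96068,4.64511) → ×s → (-0.95636,4.62421) → (-0.96,4.62)

Cross-section at z=0.75: (-4.42,5.03) (-4.25,-2.00) (-1.40,-3.34) (2.44,-4.80) (3.46,-0.41) (0.47,3.95) (-0.96,4.62)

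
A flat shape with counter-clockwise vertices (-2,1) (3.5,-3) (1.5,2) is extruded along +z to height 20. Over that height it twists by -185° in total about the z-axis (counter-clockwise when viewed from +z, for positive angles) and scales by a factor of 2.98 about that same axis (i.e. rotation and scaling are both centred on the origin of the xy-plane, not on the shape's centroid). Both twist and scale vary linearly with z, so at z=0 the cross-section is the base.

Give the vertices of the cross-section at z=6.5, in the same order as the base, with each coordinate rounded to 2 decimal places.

t = z/height = 6.5/20 = 0.325
s = 1 + (scale-1)·z/height = 1 + (2.98-1)·6.5/20 = 1.643500
θ = twist·z/height = -185°·6.5/20 = -60.1250° = -1.049379 rad
cos θ = 0.498109, sin θ = -0.867114 (intermediates below are computed at full precision and shown rounded to 5 d.p.)
v1: (-2,1) → rotate → (-0.12910,2.23234) → ×s → (-0.21218,3.66885) → (-0.21,3.67)
v2: (3.5,-3) → rotate → (-0.85796,-4.52923) → ×s → (-1.41006,-7.44379) → (-1.41,-7.44)
v3: (1.5,2) → rotate → (2.48139,-0.30445) → ×s → (4.07817,-0.50037) → (4.08,-0.50)

Cross-section at z=6.5: (-0.21,3.67) (-1.41,-7.44) (4.08,-0.50)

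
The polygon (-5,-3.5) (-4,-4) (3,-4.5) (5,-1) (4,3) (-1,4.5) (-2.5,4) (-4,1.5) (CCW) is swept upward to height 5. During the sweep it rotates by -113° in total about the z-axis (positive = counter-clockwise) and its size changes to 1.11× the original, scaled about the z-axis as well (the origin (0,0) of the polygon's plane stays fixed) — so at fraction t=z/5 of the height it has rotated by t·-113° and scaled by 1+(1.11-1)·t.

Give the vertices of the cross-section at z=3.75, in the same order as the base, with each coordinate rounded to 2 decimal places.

t = z/height = 3.75/5 = 0.75
s = 1 + (scale-1)·z/height = 1 + (1.11-1)·3.75/5 = 1.082500
θ = twist·z/height = -113°·3.75/5 = -84.7500° = -1.479167 rad
cos θ = 0.091502, sin θ = -0.995805 (intermediates below are computed at full precision and shown rounded to 5 d.p.)
v1: (-5,-3.5) → rotate → (-3.94283,4.65877) → ×s → (-4.26811,5.04312) → (-4.27,5.04)
v2: (-4,-4) → rotate → (-4.34923,3.61721) → ×s → (-4.70804,3.91563) → (-4.71,3.92)
v3: (3,-4.5) → rotate → (-4.20662,-3.39917) → ×s → (-4.55366,-3.67960) → (-4.55,-3.68)
v4: (5,-1) → rotate → (-0.53830,-5.07053) → ×s → (-0.58271,-5.48884) → (-0.58,-5.49)
v5: (4,3) → rotate → (3.35342,-3.70871) → ×s → (3.63008,-4.01468) → (3.63,-4.01)
v6: (-1,4.5) → rotate → (4.38962,1.40756) → ×s → (4.75176,1.52369) → (4.75,1.52)
v7: (-2.5,4) → rotate → (3.75447,2.85552) → ×s → (4.06421,3.09110) → (4.06,3.09)
v8: (-4,1.5) → rotate → (1.12770,4.12047) → ×s → (1.22074,4.46041) → (1.22,4.46)

Cross-section at z=3.75: (-4.27,5.04) (-4.71,3.92) (-4.55,-3.68) (-0.58,-5.49) (3.63,-4.01) (4.75,1.52) (4.06,3.09) (1.22,4.46)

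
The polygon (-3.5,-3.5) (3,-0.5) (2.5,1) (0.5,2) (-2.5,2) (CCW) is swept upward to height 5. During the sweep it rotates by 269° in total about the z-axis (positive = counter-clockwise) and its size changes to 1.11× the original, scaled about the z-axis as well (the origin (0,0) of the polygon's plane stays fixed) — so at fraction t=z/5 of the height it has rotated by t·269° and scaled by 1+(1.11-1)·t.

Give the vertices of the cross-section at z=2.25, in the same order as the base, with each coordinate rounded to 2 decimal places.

t = z/height = 2.25/5 = 0.45
s = 1 + (scale-1)·z/height = 1 + (1.11-1)·2.25/5 = 1.049500
θ = twist·z/height = 269°·2.25/5 = 121.0500° = 2.112721 rad
cos θ = -0.515786, sin θ = 0.856718 (intermediates below are computed at full precision and shown rounded to 5 d.p.)
v1: (-3.5,-3.5) → rotate → (4.80376,-1.19326) → ×s → (5.04155,-1.25233) → (5.04,-1.25)
v2: (3,-0.5) → rotate → (-1.11900,2.82805) → ×s → (-1.17439,2.96803) → (-1.17,2.97)
v3: (2.5,1) → rotate → (-2.14618,1.62601) → ×s → (-2.25242,1.70650) → (-2.25,1.71)
v4: (0.5,2) → rotate → (-1.97133,-0.60321) → ×s → (-2.06891,-0.63307) → (-2.07,-0.63)
v5: (-2.5,2) → rotate → (-0.42397,-3.17337) → ×s → (-0.44496,-3.33045) → (-0.44,-3.33)

Cross-section at z=2.25: (5.04,-1.25) (-1.17,2.97) (-2.25,1.71) (-2.07,-0.63) (-0.44,-3.33)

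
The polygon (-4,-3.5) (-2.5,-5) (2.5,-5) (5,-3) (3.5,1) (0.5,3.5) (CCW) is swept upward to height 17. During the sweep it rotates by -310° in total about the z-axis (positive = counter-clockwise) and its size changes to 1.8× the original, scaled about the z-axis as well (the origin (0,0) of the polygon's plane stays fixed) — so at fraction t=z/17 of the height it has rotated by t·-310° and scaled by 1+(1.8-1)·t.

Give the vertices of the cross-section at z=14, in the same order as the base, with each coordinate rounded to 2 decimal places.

t = z/height = 14/17 = 0.823529
s = 1 + (scale-1)·z/height = 1 + (1.8-1)·14/17 = 1.658824
θ = twist·z/height = -310°·14/17 = -255.2941° = -4.455723 rad
cos θ = -0.253857, sin θ = 0.967242 (intermediates below are computed at full precision and shown rounded to 5 d.p.)
v1: (-4,-3.5) → rotate → (4.40077,-2.98047) → ×s → (7.30011,-4.94407) → (7.30,-4.94)
v2: (-2.5,-5) → rotate → (5.47085,-1.14882) → ×s → (9.07518,-1.90569) → (9.08,-1.91)
v3: (2.5,-5) → rotate → (4.20157,3.68739) → ×s → (6.96966,6.11673) → (6.97,6.12)
v4: (5,-3) → rotate → (1.63244,5.59778) → ×s → (2.70793,9.28573) → (2.71,9.29)
v5: (3.5,1) → rotate → (-1.85574,3.13149) → ×s → (-3.07835,5.19459) → (-3.08,5.19)
v6: (0.5,3.5) → rotate → (-3.51227,-0.40488) → ×s → (-5.82624,-0.67162) → (-5.83,-0.67)

Cross-section at z=14: (7.30,-4.94) (9.08,-1.91) (6.97,6.12) (2.71,9.29) (-3.08,5.19) (-5.83,-0.67)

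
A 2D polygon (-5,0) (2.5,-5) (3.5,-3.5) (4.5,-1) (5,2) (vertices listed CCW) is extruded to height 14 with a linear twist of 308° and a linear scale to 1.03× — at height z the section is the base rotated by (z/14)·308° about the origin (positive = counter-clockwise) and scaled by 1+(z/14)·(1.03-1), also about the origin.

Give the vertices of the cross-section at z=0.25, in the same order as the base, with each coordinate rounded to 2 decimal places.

t = z/height = 0.25/14 = 0.0178571
s = 1 + (scale-1)·z/height = 1 + (1.03-1)·0.25/14 = 1.000536
θ = twist·z/height = 308°·0.25/14 = 5.5000° = 0.095993 rad
cos θ = 0.995396, sin θ = 0.095846 (intermediates below are computed at full precision and shown rounded to 5 d.p.)
v1: (-5,0) → rotate → (-4.97698,-0.47923) → ×s → (-4.97965,-0.47949) → (-4.98,-0.48)
v2: (2.5,-5) → rotate → (2.96772,-4.73737) → ×s → (2.96931,-4.73990) → (2.97,-4.74)
v3: (3.5,-3.5) → rotate → (3.81935,-3.14843) → ×s → (3.82139,-3.15011) → (3.82,-3.15)
v4: (4.5,-1) → rotate → (4.57513,-0.56409) → ×s → (4.57758,-0.56439) → (4.58,-0.56)
v5: (5,2) → rotate → (4.78529,2.47002) → ×s → (4.78785,2.47134) → (4.79,2.47)

Cross-section at z=0.25: (-4.98,-0.48) (2.97,-4.74) (3.82,-3.15) (4.58,-0.56) (4.79,2.47)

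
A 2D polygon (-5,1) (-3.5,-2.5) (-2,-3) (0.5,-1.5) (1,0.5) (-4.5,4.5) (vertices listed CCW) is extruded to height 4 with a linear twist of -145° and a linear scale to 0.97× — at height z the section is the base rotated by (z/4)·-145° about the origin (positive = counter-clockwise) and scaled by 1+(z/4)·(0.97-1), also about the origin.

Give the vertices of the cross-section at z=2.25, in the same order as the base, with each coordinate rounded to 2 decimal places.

Cross-section at z=2.25: (0.25,5.01) (-2.94,3.04) (-3.21,1.51) (-1.39,-0.70) (0.63,-0.90) (3.73,5.03)

t = z/height = 2.25/4 = 0.5625
s = 1 + (scale-1)·z/height = 1 + (0.97-1)·2.25/4 = 0.983125
θ = twist·z/height = -145°·2.25/4 = -81.5625° = -1.423534 rad
cos θ = 0.146730, sin θ = -0.989177 (intermediates below are computed at full precision and shown rounded to 5 d.p.)
v1: (-5,1) → rotate → (0.25552,5.09261) → ×s → (0.25121,5.00668) → (0.25,5.01)
v2: (-3.5,-2.5) → rotate → (-2.98650,3.09529) → ×s → (-2.93610,3.04306) → (-2.94,3.04)
v3: (-2,-3) → rotate → (-3.26099,1.53816) → ×s → (-3.20596,1.51221) → (-3.21,1.51)
v4: (0.5,-1.5) → rotate → (-1.41040,-0.71468) → ×s → (-1.38660,-0.70262) → (-1.39,-0.70)
v5: (1,0.5) → rotate → (0.64132,-0.91581) → ×s → (0.63050,-0.90036) → (0.63,-0.90)
v6: (-4.5,4.5) → rotate → (3.79101,5.11158) → ×s → (3.72703,5.02532) → (3.73,5.03)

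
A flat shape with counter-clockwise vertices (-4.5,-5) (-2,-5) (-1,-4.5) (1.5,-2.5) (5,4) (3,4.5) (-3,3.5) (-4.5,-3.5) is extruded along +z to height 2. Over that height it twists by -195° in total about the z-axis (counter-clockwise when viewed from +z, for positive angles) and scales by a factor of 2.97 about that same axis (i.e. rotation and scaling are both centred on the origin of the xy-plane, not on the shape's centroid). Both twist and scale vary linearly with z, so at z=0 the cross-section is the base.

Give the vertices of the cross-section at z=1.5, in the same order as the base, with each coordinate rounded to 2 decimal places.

t = z/height = 1.5/2 = 0.75
s = 1 + (scale-1)·z/height = 1 + (2.97-1)·1.5/2 = 2.477500
θ = twist·z/height = -195°·1.5/2 = -146.2500° = -2.552544 rad
cos θ = -0.831470, sin θ = -0.555570 (intermediates below are computed at full precision and shown rounded to 5 d.p.)
v1: (-4.5,-5) → rotate → (0.96376,6.65741) → ×s → (2.38772,16.49374) → (2.39,16.49)
v2: (-2,-5) → rotate → (-1.11491,5.26849) → ×s → (-2.76219,13.05268) → (-2.76,13.05)
v3: (-1,-4.5) → rotate → (-1.66860,4.29718) → ×s → (-4.13395,10.64627) → (-4.13,10.65)
v4: (1.5,-2.5) → rotate → (-2.63613,1.24532) → ×s → (-6.53101,3.08528) → (-6.53,3.09)
v5: (5,4) → rotate → (-1.93507,-6.10373) → ×s → (-4.79413,-15.12199) → (-4.79,-15.12)
v6: (3,4.5) → rotate → (0.00566,-5.40832) → ×s → (0.01402,-13.39912) → (0.01,-13.40)
v7: (-3,3.5) → rotate → (4.43890,-1.24343) → ×s → (10.99739,-3.08061) → (11.00,-3.08)
v8: (-4.5,-3.5) → rotate → (1.79712,5.41021) → ×s → (4.45236,13.40379) → (4.45,13.40)

Cross-section at z=1.5: (2.39,16.49) (-2.76,13.05) (-4.13,10.65) (-6.53,3.09) (-4.79,-15.12) (0.01,-13.40) (11.00,-3.08) (4.45,13.40)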